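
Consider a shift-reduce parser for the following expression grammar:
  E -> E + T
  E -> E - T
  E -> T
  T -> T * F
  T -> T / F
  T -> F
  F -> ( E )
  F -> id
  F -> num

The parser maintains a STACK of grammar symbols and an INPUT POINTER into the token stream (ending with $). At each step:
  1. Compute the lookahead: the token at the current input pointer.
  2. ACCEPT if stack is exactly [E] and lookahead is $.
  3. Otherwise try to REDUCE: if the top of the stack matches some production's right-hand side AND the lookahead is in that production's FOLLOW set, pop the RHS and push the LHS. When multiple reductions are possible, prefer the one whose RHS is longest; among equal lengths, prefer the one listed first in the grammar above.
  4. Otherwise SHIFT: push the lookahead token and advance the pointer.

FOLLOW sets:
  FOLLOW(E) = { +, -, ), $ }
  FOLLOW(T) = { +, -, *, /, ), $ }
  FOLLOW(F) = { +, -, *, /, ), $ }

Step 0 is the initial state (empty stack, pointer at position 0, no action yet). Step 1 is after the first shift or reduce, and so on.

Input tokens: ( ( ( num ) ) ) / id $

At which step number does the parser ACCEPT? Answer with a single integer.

Answer: 24

Derivation:
Step 1: shift (. Stack=[(] ptr=1 lookahead=( remaining=[( ( num ) ) ) / id $]
Step 2: shift (. Stack=[( (] ptr=2 lookahead=( remaining=[( num ) ) ) / id $]
Step 3: shift (. Stack=[( ( (] ptr=3 lookahead=num remaining=[num ) ) ) / id $]
Step 4: shift num. Stack=[( ( ( num] ptr=4 lookahead=) remaining=[) ) ) / id $]
Step 5: reduce F->num. Stack=[( ( ( F] ptr=4 lookahead=) remaining=[) ) ) / id $]
Step 6: reduce T->F. Stack=[( ( ( T] ptr=4 lookahead=) remaining=[) ) ) / id $]
Step 7: reduce E->T. Stack=[( ( ( E] ptr=4 lookahead=) remaining=[) ) ) / id $]
Step 8: shift ). Stack=[( ( ( E )] ptr=5 lookahead=) remaining=[) ) / id $]
Step 9: reduce F->( E ). Stack=[( ( F] ptr=5 lookahead=) remaining=[) ) / id $]
Step 10: reduce T->F. Stack=[( ( T] ptr=5 lookahead=) remaining=[) ) / id $]
Step 11: reduce E->T. Stack=[( ( E] ptr=5 lookahead=) remaining=[) ) / id $]
Step 12: shift ). Stack=[( ( E )] ptr=6 lookahead=) remaining=[) / id $]
Step 13: reduce F->( E ). Stack=[( F] ptr=6 lookahead=) remaining=[) / id $]
Step 14: reduce T->F. Stack=[( T] ptr=6 lookahead=) remaining=[) / id $]
Step 15: reduce E->T. Stack=[( E] ptr=6 lookahead=) remaining=[) / id $]
Step 16: shift ). Stack=[( E )] ptr=7 lookahead=/ remaining=[/ id $]
Step 17: reduce F->( E ). Stack=[F] ptr=7 lookahead=/ remaining=[/ id $]
Step 18: reduce T->F. Stack=[T] ptr=7 lookahead=/ remaining=[/ id $]
Step 19: shift /. Stack=[T /] ptr=8 lookahead=id remaining=[id $]
Step 20: shift id. Stack=[T / id] ptr=9 lookahead=$ remaining=[$]
Step 21: reduce F->id. Stack=[T / F] ptr=9 lookahead=$ remaining=[$]
Step 22: reduce T->T / F. Stack=[T] ptr=9 lookahead=$ remaining=[$]
Step 23: reduce E->T. Stack=[E] ptr=9 lookahead=$ remaining=[$]
Step 24: accept. Stack=[E] ptr=9 lookahead=$ remaining=[$]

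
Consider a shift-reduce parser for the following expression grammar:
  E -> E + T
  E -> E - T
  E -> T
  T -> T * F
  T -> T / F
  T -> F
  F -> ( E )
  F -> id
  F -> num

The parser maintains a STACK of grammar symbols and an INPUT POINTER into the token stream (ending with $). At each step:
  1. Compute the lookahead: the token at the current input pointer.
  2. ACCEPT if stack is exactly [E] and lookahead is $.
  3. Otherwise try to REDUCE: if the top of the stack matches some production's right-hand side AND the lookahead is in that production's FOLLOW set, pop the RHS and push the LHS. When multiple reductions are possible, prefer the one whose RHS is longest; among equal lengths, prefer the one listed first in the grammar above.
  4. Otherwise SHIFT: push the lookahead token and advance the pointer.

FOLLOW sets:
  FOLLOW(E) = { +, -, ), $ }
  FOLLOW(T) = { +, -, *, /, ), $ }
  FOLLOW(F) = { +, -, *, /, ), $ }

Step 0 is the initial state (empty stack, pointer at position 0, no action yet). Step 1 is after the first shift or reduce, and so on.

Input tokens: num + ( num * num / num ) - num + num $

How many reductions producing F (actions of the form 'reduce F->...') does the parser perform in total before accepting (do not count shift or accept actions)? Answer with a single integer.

Answer: 7

Derivation:
Step 1: shift num. Stack=[num] ptr=1 lookahead=+ remaining=[+ ( num * num / num ) - num + num $]
Step 2: reduce F->num. Stack=[F] ptr=1 lookahead=+ remaining=[+ ( num * num / num ) - num + num $]
Step 3: reduce T->F. Stack=[T] ptr=1 lookahead=+ remaining=[+ ( num * num / num ) - num + num $]
Step 4: reduce E->T. Stack=[E] ptr=1 lookahead=+ remaining=[+ ( num * num / num ) - num + num $]
Step 5: shift +. Stack=[E +] ptr=2 lookahead=( remaining=[( num * num / num ) - num + num $]
Step 6: shift (. Stack=[E + (] ptr=3 lookahead=num remaining=[num * num / num ) - num + num $]
Step 7: shift num. Stack=[E + ( num] ptr=4 lookahead=* remaining=[* num / num ) - num + num $]
Step 8: reduce F->num. Stack=[E + ( F] ptr=4 lookahead=* remaining=[* num / num ) - num + num $]
Step 9: reduce T->F. Stack=[E + ( T] ptr=4 lookahead=* remaining=[* num / num ) - num + num $]
Step 10: shift *. Stack=[E + ( T *] ptr=5 lookahead=num remaining=[num / num ) - num + num $]
Step 11: shift num. Stack=[E + ( T * num] ptr=6 lookahead=/ remaining=[/ num ) - num + num $]
Step 12: reduce F->num. Stack=[E + ( T * F] ptr=6 lookahead=/ remaining=[/ num ) - num + num $]
Step 13: reduce T->T * F. Stack=[E + ( T] ptr=6 lookahead=/ remaining=[/ num ) - num + num $]
Step 14: shift /. Stack=[E + ( T /] ptr=7 lookahead=num remaining=[num ) - num + num $]
Step 15: shift num. Stack=[E + ( T / num] ptr=8 lookahead=) remaining=[) - num + num $]
Step 16: reduce F->num. Stack=[E + ( T / F] ptr=8 lookahead=) remaining=[) - num + num $]
Step 17: reduce T->T / F. Stack=[E + ( T] ptr=8 lookahead=) remaining=[) - num + num $]
Step 18: reduce E->T. Stack=[E + ( E] ptr=8 lookahead=) remaining=[) - num + num $]
Step 19: shift ). Stack=[E + ( E )] ptr=9 lookahead=- remaining=[- num + num $]
Step 20: reduce F->( E ). Stack=[E + F] ptr=9 lookahead=- remaining=[- num + num $]
Step 21: reduce T->F. Stack=[E + T] ptr=9 lookahead=- remaining=[- num + num $]
Step 22: reduce E->E + T. Stack=[E] ptr=9 lookahead=- remaining=[- num + num $]
Step 23: shift -. Stack=[E -] ptr=10 lookahead=num remaining=[num + num $]
Step 24: shift num. Stack=[E - num] ptr=11 lookahead=+ remaining=[+ num $]
Step 25: reduce F->num. Stack=[E - F] ptr=11 lookahead=+ remaining=[+ num $]
Step 26: reduce T->F. Stack=[E - T] ptr=11 lookahead=+ remaining=[+ num $]
Step 27: reduce E->E - T. Stack=[E] ptr=11 lookahead=+ remaining=[+ num $]
Step 28: shift +. Stack=[E +] ptr=12 lookahead=num remaining=[num $]
Step 29: shift num. Stack=[E + num] ptr=13 lookahead=$ remaining=[$]
Step 30: reduce F->num. Stack=[E + F] ptr=13 lookahead=$ remaining=[$]
Step 31: reduce T->F. Stack=[E + T] ptr=13 lookahead=$ remaining=[$]
Step 32: reduce E->E + T. Stack=[E] ptr=13 lookahead=$ remaining=[$]
Step 33: accept. Stack=[E] ptr=13 lookahead=$ remaining=[$]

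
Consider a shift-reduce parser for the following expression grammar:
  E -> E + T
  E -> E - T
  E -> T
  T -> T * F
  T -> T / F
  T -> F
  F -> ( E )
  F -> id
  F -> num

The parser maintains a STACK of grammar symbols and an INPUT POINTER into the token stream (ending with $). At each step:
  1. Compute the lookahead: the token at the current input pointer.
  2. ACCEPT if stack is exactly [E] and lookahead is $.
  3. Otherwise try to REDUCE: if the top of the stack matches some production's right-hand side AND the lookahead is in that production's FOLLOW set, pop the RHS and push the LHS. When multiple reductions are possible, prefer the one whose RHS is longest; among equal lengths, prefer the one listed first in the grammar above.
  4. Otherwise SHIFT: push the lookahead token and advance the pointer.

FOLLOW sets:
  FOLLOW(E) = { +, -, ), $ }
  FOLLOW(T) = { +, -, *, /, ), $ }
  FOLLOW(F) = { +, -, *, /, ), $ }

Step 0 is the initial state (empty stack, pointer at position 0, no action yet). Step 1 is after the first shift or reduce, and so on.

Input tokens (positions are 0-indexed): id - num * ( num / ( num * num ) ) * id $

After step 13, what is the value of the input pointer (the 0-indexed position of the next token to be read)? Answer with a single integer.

Answer: 6

Derivation:
Step 1: shift id. Stack=[id] ptr=1 lookahead=- remaining=[- num * ( num / ( num * num ) ) * id $]
Step 2: reduce F->id. Stack=[F] ptr=1 lookahead=- remaining=[- num * ( num / ( num * num ) ) * id $]
Step 3: reduce T->F. Stack=[T] ptr=1 lookahead=- remaining=[- num * ( num / ( num * num ) ) * id $]
Step 4: reduce E->T. Stack=[E] ptr=1 lookahead=- remaining=[- num * ( num / ( num * num ) ) * id $]
Step 5: shift -. Stack=[E -] ptr=2 lookahead=num remaining=[num * ( num / ( num * num ) ) * id $]
Step 6: shift num. Stack=[E - num] ptr=3 lookahead=* remaining=[* ( num / ( num * num ) ) * id $]
Step 7: reduce F->num. Stack=[E - F] ptr=3 lookahead=* remaining=[* ( num / ( num * num ) ) * id $]
Step 8: reduce T->F. Stack=[E - T] ptr=3 lookahead=* remaining=[* ( num / ( num * num ) ) * id $]
Step 9: shift *. Stack=[E - T *] ptr=4 lookahead=( remaining=[( num / ( num * num ) ) * id $]
Step 10: shift (. Stack=[E - T * (] ptr=5 lookahead=num remaining=[num / ( num * num ) ) * id $]
Step 11: shift num. Stack=[E - T * ( num] ptr=6 lookahead=/ remaining=[/ ( num * num ) ) * id $]
Step 12: reduce F->num. Stack=[E - T * ( F] ptr=6 lookahead=/ remaining=[/ ( num * num ) ) * id $]
Step 13: reduce T->F. Stack=[E - T * ( T] ptr=6 lookahead=/ remaining=[/ ( num * num ) ) * id $]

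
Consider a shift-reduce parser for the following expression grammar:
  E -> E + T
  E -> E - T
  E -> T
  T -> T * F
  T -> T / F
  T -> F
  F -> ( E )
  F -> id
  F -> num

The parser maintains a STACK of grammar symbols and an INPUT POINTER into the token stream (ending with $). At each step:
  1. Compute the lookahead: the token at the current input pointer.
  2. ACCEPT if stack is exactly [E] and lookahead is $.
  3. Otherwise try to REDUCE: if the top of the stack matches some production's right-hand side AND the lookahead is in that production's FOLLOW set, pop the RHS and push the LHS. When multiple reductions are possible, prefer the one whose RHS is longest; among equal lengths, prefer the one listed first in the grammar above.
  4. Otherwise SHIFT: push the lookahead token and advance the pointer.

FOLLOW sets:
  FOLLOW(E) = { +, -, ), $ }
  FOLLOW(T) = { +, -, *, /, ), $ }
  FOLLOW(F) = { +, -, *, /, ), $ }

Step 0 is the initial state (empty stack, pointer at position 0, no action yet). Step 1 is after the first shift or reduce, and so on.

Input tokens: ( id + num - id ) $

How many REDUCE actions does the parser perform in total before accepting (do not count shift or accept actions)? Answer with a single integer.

Answer: 12

Derivation:
Step 1: shift (. Stack=[(] ptr=1 lookahead=id remaining=[id + num - id ) $]
Step 2: shift id. Stack=[( id] ptr=2 lookahead=+ remaining=[+ num - id ) $]
Step 3: reduce F->id. Stack=[( F] ptr=2 lookahead=+ remaining=[+ num - id ) $]
Step 4: reduce T->F. Stack=[( T] ptr=2 lookahead=+ remaining=[+ num - id ) $]
Step 5: reduce E->T. Stack=[( E] ptr=2 lookahead=+ remaining=[+ num - id ) $]
Step 6: shift +. Stack=[( E +] ptr=3 lookahead=num remaining=[num - id ) $]
Step 7: shift num. Stack=[( E + num] ptr=4 lookahead=- remaining=[- id ) $]
Step 8: reduce F->num. Stack=[( E + F] ptr=4 lookahead=- remaining=[- id ) $]
Step 9: reduce T->F. Stack=[( E + T] ptr=4 lookahead=- remaining=[- id ) $]
Step 10: reduce E->E + T. Stack=[( E] ptr=4 lookahead=- remaining=[- id ) $]
Step 11: shift -. Stack=[( E -] ptr=5 lookahead=id remaining=[id ) $]
Step 12: shift id. Stack=[( E - id] ptr=6 lookahead=) remaining=[) $]
Step 13: reduce F->id. Stack=[( E - F] ptr=6 lookahead=) remaining=[) $]
Step 14: reduce T->F. Stack=[( E - T] ptr=6 lookahead=) remaining=[) $]
Step 15: reduce E->E - T. Stack=[( E] ptr=6 lookahead=) remaining=[) $]
Step 16: shift ). Stack=[( E )] ptr=7 lookahead=$ remaining=[$]
Step 17: reduce F->( E ). Stack=[F] ptr=7 lookahead=$ remaining=[$]
Step 18: reduce T->F. Stack=[T] ptr=7 lookahead=$ remaining=[$]
Step 19: reduce E->T. Stack=[E] ptr=7 lookahead=$ remaining=[$]
Step 20: accept. Stack=[E] ptr=7 lookahead=$ remaining=[$]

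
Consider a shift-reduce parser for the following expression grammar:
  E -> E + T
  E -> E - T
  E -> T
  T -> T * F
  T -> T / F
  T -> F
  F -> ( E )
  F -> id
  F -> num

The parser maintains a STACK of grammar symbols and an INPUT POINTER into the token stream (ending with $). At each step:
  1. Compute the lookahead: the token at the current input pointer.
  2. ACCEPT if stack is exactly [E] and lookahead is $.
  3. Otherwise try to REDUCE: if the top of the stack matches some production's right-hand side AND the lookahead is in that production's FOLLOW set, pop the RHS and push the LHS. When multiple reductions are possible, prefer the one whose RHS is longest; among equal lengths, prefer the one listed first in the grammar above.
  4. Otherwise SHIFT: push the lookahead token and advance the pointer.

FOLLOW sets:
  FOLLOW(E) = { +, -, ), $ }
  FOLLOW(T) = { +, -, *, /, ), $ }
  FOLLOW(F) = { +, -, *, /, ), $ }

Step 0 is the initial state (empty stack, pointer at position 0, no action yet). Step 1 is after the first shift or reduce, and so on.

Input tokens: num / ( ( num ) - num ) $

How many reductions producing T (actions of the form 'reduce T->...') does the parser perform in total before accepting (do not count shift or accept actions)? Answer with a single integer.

Answer: 5

Derivation:
Step 1: shift num. Stack=[num] ptr=1 lookahead=/ remaining=[/ ( ( num ) - num ) $]
Step 2: reduce F->num. Stack=[F] ptr=1 lookahead=/ remaining=[/ ( ( num ) - num ) $]
Step 3: reduce T->F. Stack=[T] ptr=1 lookahead=/ remaining=[/ ( ( num ) - num ) $]
Step 4: shift /. Stack=[T /] ptr=2 lookahead=( remaining=[( ( num ) - num ) $]
Step 5: shift (. Stack=[T / (] ptr=3 lookahead=( remaining=[( num ) - num ) $]
Step 6: shift (. Stack=[T / ( (] ptr=4 lookahead=num remaining=[num ) - num ) $]
Step 7: shift num. Stack=[T / ( ( num] ptr=5 lookahead=) remaining=[) - num ) $]
Step 8: reduce F->num. Stack=[T / ( ( F] ptr=5 lookahead=) remaining=[) - num ) $]
Step 9: reduce T->F. Stack=[T / ( ( T] ptr=5 lookahead=) remaining=[) - num ) $]
Step 10: reduce E->T. Stack=[T / ( ( E] ptr=5 lookahead=) remaining=[) - num ) $]
Step 11: shift ). Stack=[T / ( ( E )] ptr=6 lookahead=- remaining=[- num ) $]
Step 12: reduce F->( E ). Stack=[T / ( F] ptr=6 lookahead=- remaining=[- num ) $]
Step 13: reduce T->F. Stack=[T / ( T] ptr=6 lookahead=- remaining=[- num ) $]
Step 14: reduce E->T. Stack=[T / ( E] ptr=6 lookahead=- remaining=[- num ) $]
Step 15: shift -. Stack=[T / ( E -] ptr=7 lookahead=num remaining=[num ) $]
Step 16: shift num. Stack=[T / ( E - num] ptr=8 lookahead=) remaining=[) $]
Step 17: reduce F->num. Stack=[T / ( E - F] ptr=8 lookahead=) remaining=[) $]
Step 18: reduce T->F. Stack=[T / ( E - T] ptr=8 lookahead=) remaining=[) $]
Step 19: reduce E->E - T. Stack=[T / ( E] ptr=8 lookahead=) remaining=[) $]
Step 20: shift ). Stack=[T / ( E )] ptr=9 lookahead=$ remaining=[$]
Step 21: reduce F->( E ). Stack=[T / F] ptr=9 lookahead=$ remaining=[$]
Step 22: reduce T->T / F. Stack=[T] ptr=9 lookahead=$ remaining=[$]
Step 23: reduce E->T. Stack=[E] ptr=9 lookahead=$ remaining=[$]
Step 24: accept. Stack=[E] ptr=9 lookahead=$ remaining=[$]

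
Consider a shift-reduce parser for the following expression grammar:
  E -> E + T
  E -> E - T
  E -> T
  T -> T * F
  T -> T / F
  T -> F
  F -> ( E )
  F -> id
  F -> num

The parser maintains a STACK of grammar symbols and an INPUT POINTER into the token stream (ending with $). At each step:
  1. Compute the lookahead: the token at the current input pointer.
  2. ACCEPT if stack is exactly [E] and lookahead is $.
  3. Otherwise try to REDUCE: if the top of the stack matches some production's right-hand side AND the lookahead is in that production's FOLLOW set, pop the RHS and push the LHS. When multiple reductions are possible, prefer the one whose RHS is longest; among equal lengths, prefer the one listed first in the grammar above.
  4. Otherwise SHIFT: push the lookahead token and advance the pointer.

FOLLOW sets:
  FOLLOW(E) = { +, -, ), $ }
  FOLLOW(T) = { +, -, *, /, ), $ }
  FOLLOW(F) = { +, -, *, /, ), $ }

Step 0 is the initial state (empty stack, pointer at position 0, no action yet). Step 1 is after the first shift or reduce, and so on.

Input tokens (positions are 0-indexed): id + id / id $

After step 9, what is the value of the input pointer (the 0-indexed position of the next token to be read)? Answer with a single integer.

Step 1: shift id. Stack=[id] ptr=1 lookahead=+ remaining=[+ id / id $]
Step 2: reduce F->id. Stack=[F] ptr=1 lookahead=+ remaining=[+ id / id $]
Step 3: reduce T->F. Stack=[T] ptr=1 lookahead=+ remaining=[+ id / id $]
Step 4: reduce E->T. Stack=[E] ptr=1 lookahead=+ remaining=[+ id / id $]
Step 5: shift +. Stack=[E +] ptr=2 lookahead=id remaining=[id / id $]
Step 6: shift id. Stack=[E + id] ptr=3 lookahead=/ remaining=[/ id $]
Step 7: reduce F->id. Stack=[E + F] ptr=3 lookahead=/ remaining=[/ id $]
Step 8: reduce T->F. Stack=[E + T] ptr=3 lookahead=/ remaining=[/ id $]
Step 9: shift /. Stack=[E + T /] ptr=4 lookahead=id remaining=[id $]

Answer: 4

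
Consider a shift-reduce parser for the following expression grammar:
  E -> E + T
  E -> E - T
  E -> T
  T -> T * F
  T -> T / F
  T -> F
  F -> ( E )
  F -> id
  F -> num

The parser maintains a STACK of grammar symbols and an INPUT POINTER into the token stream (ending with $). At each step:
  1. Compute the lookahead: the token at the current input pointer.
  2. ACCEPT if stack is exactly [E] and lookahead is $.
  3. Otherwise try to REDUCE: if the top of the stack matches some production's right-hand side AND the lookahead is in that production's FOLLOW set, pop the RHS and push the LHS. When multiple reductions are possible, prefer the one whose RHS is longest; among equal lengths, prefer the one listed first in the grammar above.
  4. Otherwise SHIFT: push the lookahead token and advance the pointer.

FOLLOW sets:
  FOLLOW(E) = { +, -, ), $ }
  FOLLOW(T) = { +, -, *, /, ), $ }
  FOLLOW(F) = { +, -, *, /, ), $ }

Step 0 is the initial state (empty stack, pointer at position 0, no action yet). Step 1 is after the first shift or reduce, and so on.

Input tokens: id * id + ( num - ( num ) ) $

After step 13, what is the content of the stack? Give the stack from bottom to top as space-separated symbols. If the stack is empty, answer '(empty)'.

Step 1: shift id. Stack=[id] ptr=1 lookahead=* remaining=[* id + ( num - ( num ) ) $]
Step 2: reduce F->id. Stack=[F] ptr=1 lookahead=* remaining=[* id + ( num - ( num ) ) $]
Step 3: reduce T->F. Stack=[T] ptr=1 lookahead=* remaining=[* id + ( num - ( num ) ) $]
Step 4: shift *. Stack=[T *] ptr=2 lookahead=id remaining=[id + ( num - ( num ) ) $]
Step 5: shift id. Stack=[T * id] ptr=3 lookahead=+ remaining=[+ ( num - ( num ) ) $]
Step 6: reduce F->id. Stack=[T * F] ptr=3 lookahead=+ remaining=[+ ( num - ( num ) ) $]
Step 7: reduce T->T * F. Stack=[T] ptr=3 lookahead=+ remaining=[+ ( num - ( num ) ) $]
Step 8: reduce E->T. Stack=[E] ptr=3 lookahead=+ remaining=[+ ( num - ( num ) ) $]
Step 9: shift +. Stack=[E +] ptr=4 lookahead=( remaining=[( num - ( num ) ) $]
Step 10: shift (. Stack=[E + (] ptr=5 lookahead=num remaining=[num - ( num ) ) $]
Step 11: shift num. Stack=[E + ( num] ptr=6 lookahead=- remaining=[- ( num ) ) $]
Step 12: reduce F->num. Stack=[E + ( F] ptr=6 lookahead=- remaining=[- ( num ) ) $]
Step 13: reduce T->F. Stack=[E + ( T] ptr=6 lookahead=- remaining=[- ( num ) ) $]

Answer: E + ( T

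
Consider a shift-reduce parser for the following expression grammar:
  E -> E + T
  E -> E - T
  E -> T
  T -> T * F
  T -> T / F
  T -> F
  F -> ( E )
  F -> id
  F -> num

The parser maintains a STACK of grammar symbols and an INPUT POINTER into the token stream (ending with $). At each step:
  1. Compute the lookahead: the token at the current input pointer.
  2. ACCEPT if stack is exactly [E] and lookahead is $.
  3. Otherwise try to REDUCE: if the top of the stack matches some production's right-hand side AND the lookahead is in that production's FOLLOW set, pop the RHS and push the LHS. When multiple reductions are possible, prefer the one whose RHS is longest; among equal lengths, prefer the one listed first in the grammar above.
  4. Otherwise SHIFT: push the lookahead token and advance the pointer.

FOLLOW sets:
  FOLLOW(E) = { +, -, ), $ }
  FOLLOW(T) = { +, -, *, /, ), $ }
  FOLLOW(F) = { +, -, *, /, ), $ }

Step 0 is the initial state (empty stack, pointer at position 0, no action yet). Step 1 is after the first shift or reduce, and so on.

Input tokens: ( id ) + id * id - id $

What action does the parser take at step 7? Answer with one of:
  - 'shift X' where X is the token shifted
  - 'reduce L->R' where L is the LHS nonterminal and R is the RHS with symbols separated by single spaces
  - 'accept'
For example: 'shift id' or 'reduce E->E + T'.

Answer: reduce F->( E )

Derivation:
Step 1: shift (. Stack=[(] ptr=1 lookahead=id remaining=[id ) + id * id - id $]
Step 2: shift id. Stack=[( id] ptr=2 lookahead=) remaining=[) + id * id - id $]
Step 3: reduce F->id. Stack=[( F] ptr=2 lookahead=) remaining=[) + id * id - id $]
Step 4: reduce T->F. Stack=[( T] ptr=2 lookahead=) remaining=[) + id * id - id $]
Step 5: reduce E->T. Stack=[( E] ptr=2 lookahead=) remaining=[) + id * id - id $]
Step 6: shift ). Stack=[( E )] ptr=3 lookahead=+ remaining=[+ id * id - id $]
Step 7: reduce F->( E ). Stack=[F] ptr=3 lookahead=+ remaining=[+ id * id - id $]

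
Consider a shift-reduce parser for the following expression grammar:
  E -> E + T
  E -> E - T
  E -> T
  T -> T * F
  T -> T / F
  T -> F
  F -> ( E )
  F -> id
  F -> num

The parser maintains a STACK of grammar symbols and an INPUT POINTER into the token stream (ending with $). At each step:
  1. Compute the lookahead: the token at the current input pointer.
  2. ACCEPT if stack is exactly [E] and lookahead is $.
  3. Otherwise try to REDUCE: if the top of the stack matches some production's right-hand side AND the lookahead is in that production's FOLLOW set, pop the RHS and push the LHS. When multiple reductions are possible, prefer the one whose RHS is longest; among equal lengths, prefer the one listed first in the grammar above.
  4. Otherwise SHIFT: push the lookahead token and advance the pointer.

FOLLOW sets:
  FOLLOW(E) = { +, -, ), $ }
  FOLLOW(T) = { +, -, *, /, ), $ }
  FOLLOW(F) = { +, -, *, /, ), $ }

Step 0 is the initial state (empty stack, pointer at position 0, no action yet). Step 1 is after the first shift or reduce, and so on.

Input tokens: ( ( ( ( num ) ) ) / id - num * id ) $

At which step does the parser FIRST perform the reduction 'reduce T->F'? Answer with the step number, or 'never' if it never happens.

Step 1: shift (. Stack=[(] ptr=1 lookahead=( remaining=[( ( ( num ) ) ) / id - num * id ) $]
Step 2: shift (. Stack=[( (] ptr=2 lookahead=( remaining=[( ( num ) ) ) / id - num * id ) $]
Step 3: shift (. Stack=[( ( (] ptr=3 lookahead=( remaining=[( num ) ) ) / id - num * id ) $]
Step 4: shift (. Stack=[( ( ( (] ptr=4 lookahead=num remaining=[num ) ) ) / id - num * id ) $]
Step 5: shift num. Stack=[( ( ( ( num] ptr=5 lookahead=) remaining=[) ) ) / id - num * id ) $]
Step 6: reduce F->num. Stack=[( ( ( ( F] ptr=5 lookahead=) remaining=[) ) ) / id - num * id ) $]
Step 7: reduce T->F. Stack=[( ( ( ( T] ptr=5 lookahead=) remaining=[) ) ) / id - num * id ) $]

Answer: 7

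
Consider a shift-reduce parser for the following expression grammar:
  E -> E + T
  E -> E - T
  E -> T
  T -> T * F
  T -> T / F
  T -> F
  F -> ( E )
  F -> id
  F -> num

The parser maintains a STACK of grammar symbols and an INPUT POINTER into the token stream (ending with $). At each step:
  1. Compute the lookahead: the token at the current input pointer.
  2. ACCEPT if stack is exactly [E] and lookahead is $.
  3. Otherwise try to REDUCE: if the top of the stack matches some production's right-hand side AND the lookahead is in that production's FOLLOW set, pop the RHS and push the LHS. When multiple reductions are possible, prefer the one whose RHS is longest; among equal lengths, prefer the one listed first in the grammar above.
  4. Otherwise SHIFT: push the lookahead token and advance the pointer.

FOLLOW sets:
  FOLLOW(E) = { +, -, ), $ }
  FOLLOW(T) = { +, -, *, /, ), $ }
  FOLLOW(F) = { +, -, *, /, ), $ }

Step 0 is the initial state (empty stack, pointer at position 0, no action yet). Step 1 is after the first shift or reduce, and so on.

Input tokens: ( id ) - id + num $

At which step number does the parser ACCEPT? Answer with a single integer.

Answer: 20

Derivation:
Step 1: shift (. Stack=[(] ptr=1 lookahead=id remaining=[id ) - id + num $]
Step 2: shift id. Stack=[( id] ptr=2 lookahead=) remaining=[) - id + num $]
Step 3: reduce F->id. Stack=[( F] ptr=2 lookahead=) remaining=[) - id + num $]
Step 4: reduce T->F. Stack=[( T] ptr=2 lookahead=) remaining=[) - id + num $]
Step 5: reduce E->T. Stack=[( E] ptr=2 lookahead=) remaining=[) - id + num $]
Step 6: shift ). Stack=[( E )] ptr=3 lookahead=- remaining=[- id + num $]
Step 7: reduce F->( E ). Stack=[F] ptr=3 lookahead=- remaining=[- id + num $]
Step 8: reduce T->F. Stack=[T] ptr=3 lookahead=- remaining=[- id + num $]
Step 9: reduce E->T. Stack=[E] ptr=3 lookahead=- remaining=[- id + num $]
Step 10: shift -. Stack=[E -] ptr=4 lookahead=id remaining=[id + num $]
Step 11: shift id. Stack=[E - id] ptr=5 lookahead=+ remaining=[+ num $]
Step 12: reduce F->id. Stack=[E - F] ptr=5 lookahead=+ remaining=[+ num $]
Step 13: reduce T->F. Stack=[E - T] ptr=5 lookahead=+ remaining=[+ num $]
Step 14: reduce E->E - T. Stack=[E] ptr=5 lookahead=+ remaining=[+ num $]
Step 15: shift +. Stack=[E +] ptr=6 lookahead=num remaining=[num $]
Step 16: shift num. Stack=[E + num] ptr=7 lookahead=$ remaining=[$]
Step 17: reduce F->num. Stack=[E + F] ptr=7 lookahead=$ remaining=[$]
Step 18: reduce T->F. Stack=[E + T] ptr=7 lookahead=$ remaining=[$]
Step 19: reduce E->E + T. Stack=[E] ptr=7 lookahead=$ remaining=[$]
Step 20: accept. Stack=[E] ptr=7 lookahead=$ remaining=[$]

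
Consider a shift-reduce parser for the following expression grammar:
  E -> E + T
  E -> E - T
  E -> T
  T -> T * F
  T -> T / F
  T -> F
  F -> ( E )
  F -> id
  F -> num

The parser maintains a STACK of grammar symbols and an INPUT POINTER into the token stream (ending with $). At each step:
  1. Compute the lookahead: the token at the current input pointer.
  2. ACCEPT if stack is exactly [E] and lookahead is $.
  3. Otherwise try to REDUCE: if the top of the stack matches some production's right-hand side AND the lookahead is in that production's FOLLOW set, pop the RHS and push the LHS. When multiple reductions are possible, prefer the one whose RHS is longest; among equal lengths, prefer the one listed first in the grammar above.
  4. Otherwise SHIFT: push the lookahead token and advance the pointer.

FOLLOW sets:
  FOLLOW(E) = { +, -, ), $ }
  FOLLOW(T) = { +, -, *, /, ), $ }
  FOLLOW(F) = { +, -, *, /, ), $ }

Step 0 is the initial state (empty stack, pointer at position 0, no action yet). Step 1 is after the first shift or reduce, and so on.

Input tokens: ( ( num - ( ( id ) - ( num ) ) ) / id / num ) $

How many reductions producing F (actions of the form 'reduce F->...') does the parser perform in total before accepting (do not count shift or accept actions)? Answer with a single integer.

Answer: 10

Derivation:
Step 1: shift (. Stack=[(] ptr=1 lookahead=( remaining=[( num - ( ( id ) - ( num ) ) ) / id / num ) $]
Step 2: shift (. Stack=[( (] ptr=2 lookahead=num remaining=[num - ( ( id ) - ( num ) ) ) / id / num ) $]
Step 3: shift num. Stack=[( ( num] ptr=3 lookahead=- remaining=[- ( ( id ) - ( num ) ) ) / id / num ) $]
Step 4: reduce F->num. Stack=[( ( F] ptr=3 lookahead=- remaining=[- ( ( id ) - ( num ) ) ) / id / num ) $]
Step 5: reduce T->F. Stack=[( ( T] ptr=3 lookahead=- remaining=[- ( ( id ) - ( num ) ) ) / id / num ) $]
Step 6: reduce E->T. Stack=[( ( E] ptr=3 lookahead=- remaining=[- ( ( id ) - ( num ) ) ) / id / num ) $]
Step 7: shift -. Stack=[( ( E -] ptr=4 lookahead=( remaining=[( ( id ) - ( num ) ) ) / id / num ) $]
Step 8: shift (. Stack=[( ( E - (] ptr=5 lookahead=( remaining=[( id ) - ( num ) ) ) / id / num ) $]
Step 9: shift (. Stack=[( ( E - ( (] ptr=6 lookahead=id remaining=[id ) - ( num ) ) ) / id / num ) $]
Step 10: shift id. Stack=[( ( E - ( ( id] ptr=7 lookahead=) remaining=[) - ( num ) ) ) / id / num ) $]
Step 11: reduce F->id. Stack=[( ( E - ( ( F] ptr=7 lookahead=) remaining=[) - ( num ) ) ) / id / num ) $]
Step 12: reduce T->F. Stack=[( ( E - ( ( T] ptr=7 lookahead=) remaining=[) - ( num ) ) ) / id / num ) $]
Step 13: reduce E->T. Stack=[( ( E - ( ( E] ptr=7 lookahead=) remaining=[) - ( num ) ) ) / id / num ) $]
Step 14: shift ). Stack=[( ( E - ( ( E )] ptr=8 lookahead=- remaining=[- ( num ) ) ) / id / num ) $]
Step 15: reduce F->( E ). Stack=[( ( E - ( F] ptr=8 lookahead=- remaining=[- ( num ) ) ) / id / num ) $]
Step 16: reduce T->F. Stack=[( ( E - ( T] ptr=8 lookahead=- remaining=[- ( num ) ) ) / id / num ) $]
Step 17: reduce E->T. Stack=[( ( E - ( E] ptr=8 lookahead=- remaining=[- ( num ) ) ) / id / num ) $]
Step 18: shift -. Stack=[( ( E - ( E -] ptr=9 lookahead=( remaining=[( num ) ) ) / id / num ) $]
Step 19: shift (. Stack=[( ( E - ( E - (] ptr=10 lookahead=num remaining=[num ) ) ) / id / num ) $]
Step 20: shift num. Stack=[( ( E - ( E - ( num] ptr=11 lookahead=) remaining=[) ) ) / id / num ) $]
Step 21: reduce F->num. Stack=[( ( E - ( E - ( F] ptr=11 lookahead=) remaining=[) ) ) / id / num ) $]
Step 22: reduce T->F. Stack=[( ( E - ( E - ( T] ptr=11 lookahead=) remaining=[) ) ) / id / num ) $]
Step 23: reduce E->T. Stack=[( ( E - ( E - ( E] ptr=11 lookahead=) remaining=[) ) ) / id / num ) $]
Step 24: shift ). Stack=[( ( E - ( E - ( E )] ptr=12 lookahead=) remaining=[) ) / id / num ) $]
Step 25: reduce F->( E ). Stack=[( ( E - ( E - F] ptr=12 lookahead=) remaining=[) ) / id / num ) $]
Step 26: reduce T->F. Stack=[( ( E - ( E - T] ptr=12 lookahead=) remaining=[) ) / id / num ) $]
Step 27: reduce E->E - T. Stack=[( ( E - ( E] ptr=12 lookahead=) remaining=[) ) / id / num ) $]
Step 28: shift ). Stack=[( ( E - ( E )] ptr=13 lookahead=) remaining=[) / id / num ) $]
Step 29: reduce F->( E ). Stack=[( ( E - F] ptr=13 lookahead=) remaining=[) / id / num ) $]
Step 30: reduce T->F. Stack=[( ( E - T] ptr=13 lookahead=) remaining=[) / id / num ) $]
Step 31: reduce E->E - T. Stack=[( ( E] ptr=13 lookahead=) remaining=[) / id / num ) $]
Step 32: shift ). Stack=[( ( E )] ptr=14 lookahead=/ remaining=[/ id / num ) $]
Step 33: reduce F->( E ). Stack=[( F] ptr=14 lookahead=/ remaining=[/ id / num ) $]
Step 34: reduce T->F. Stack=[( T] ptr=14 lookahead=/ remaining=[/ id / num ) $]
Step 35: shift /. Stack=[( T /] ptr=15 lookahead=id remaining=[id / num ) $]
Step 36: shift id. Stack=[( T / id] ptr=16 lookahead=/ remaining=[/ num ) $]
Step 37: reduce F->id. Stack=[( T / F] ptr=16 lookahead=/ remaining=[/ num ) $]
Step 38: reduce T->T / F. Stack=[( T] ptr=16 lookahead=/ remaining=[/ num ) $]
Step 39: shift /. Stack=[( T /] ptr=17 lookahead=num remaining=[num ) $]
Step 40: shift num. Stack=[( T / num] ptr=18 lookahead=) remaining=[) $]
Step 41: reduce F->num. Stack=[( T / F] ptr=18 lookahead=) remaining=[) $]
Step 42: reduce T->T / F. Stack=[( T] ptr=18 lookahead=) remaining=[) $]
Step 43: reduce E->T. Stack=[( E] ptr=18 lookahead=) remaining=[) $]
Step 44: shift ). Stack=[( E )] ptr=19 lookahead=$ remaining=[$]
Step 45: reduce F->( E ). Stack=[F] ptr=19 lookahead=$ remaining=[$]
Step 46: reduce T->F. Stack=[T] ptr=19 lookahead=$ remaining=[$]
Step 47: reduce E->T. Stack=[E] ptr=19 lookahead=$ remaining=[$]
Step 48: accept. Stack=[E] ptr=19 lookahead=$ remaining=[$]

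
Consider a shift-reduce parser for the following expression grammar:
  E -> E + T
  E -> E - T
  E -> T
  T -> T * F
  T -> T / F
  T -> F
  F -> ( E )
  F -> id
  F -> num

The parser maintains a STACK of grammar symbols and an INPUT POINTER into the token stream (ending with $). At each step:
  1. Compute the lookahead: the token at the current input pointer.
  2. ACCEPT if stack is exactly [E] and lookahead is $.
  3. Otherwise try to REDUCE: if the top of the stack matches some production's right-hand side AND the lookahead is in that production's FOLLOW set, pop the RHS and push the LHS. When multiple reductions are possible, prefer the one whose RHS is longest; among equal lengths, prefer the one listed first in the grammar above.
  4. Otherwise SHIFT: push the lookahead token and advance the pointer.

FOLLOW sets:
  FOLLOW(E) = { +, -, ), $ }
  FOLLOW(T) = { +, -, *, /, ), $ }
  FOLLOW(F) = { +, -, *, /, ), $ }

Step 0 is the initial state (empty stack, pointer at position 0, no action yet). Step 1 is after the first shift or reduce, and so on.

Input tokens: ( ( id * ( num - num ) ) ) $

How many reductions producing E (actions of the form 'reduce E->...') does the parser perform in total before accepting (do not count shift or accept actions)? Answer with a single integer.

Answer: 5

Derivation:
Step 1: shift (. Stack=[(] ptr=1 lookahead=( remaining=[( id * ( num - num ) ) ) $]
Step 2: shift (. Stack=[( (] ptr=2 lookahead=id remaining=[id * ( num - num ) ) ) $]
Step 3: shift id. Stack=[( ( id] ptr=3 lookahead=* remaining=[* ( num - num ) ) ) $]
Step 4: reduce F->id. Stack=[( ( F] ptr=3 lookahead=* remaining=[* ( num - num ) ) ) $]
Step 5: reduce T->F. Stack=[( ( T] ptr=3 lookahead=* remaining=[* ( num - num ) ) ) $]
Step 6: shift *. Stack=[( ( T *] ptr=4 lookahead=( remaining=[( num - num ) ) ) $]
Step 7: shift (. Stack=[( ( T * (] ptr=5 lookahead=num remaining=[num - num ) ) ) $]
Step 8: shift num. Stack=[( ( T * ( num] ptr=6 lookahead=- remaining=[- num ) ) ) $]
Step 9: reduce F->num. Stack=[( ( T * ( F] ptr=6 lookahead=- remaining=[- num ) ) ) $]
Step 10: reduce T->F. Stack=[( ( T * ( T] ptr=6 lookahead=- remaining=[- num ) ) ) $]
Step 11: reduce E->T. Stack=[( ( T * ( E] ptr=6 lookahead=- remaining=[- num ) ) ) $]
Step 12: shift -. Stack=[( ( T * ( E -] ptr=7 lookahead=num remaining=[num ) ) ) $]
Step 13: shift num. Stack=[( ( T * ( E - num] ptr=8 lookahead=) remaining=[) ) ) $]
Step 14: reduce F->num. Stack=[( ( T * ( E - F] ptr=8 lookahead=) remaining=[) ) ) $]
Step 15: reduce T->F. Stack=[( ( T * ( E - T] ptr=8 lookahead=) remaining=[) ) ) $]
Step 16: reduce E->E - T. Stack=[( ( T * ( E] ptr=8 lookahead=) remaining=[) ) ) $]
Step 17: shift ). Stack=[( ( T * ( E )] ptr=9 lookahead=) remaining=[) ) $]
Step 18: reduce F->( E ). Stack=[( ( T * F] ptr=9 lookahead=) remaining=[) ) $]
Step 19: reduce T->T * F. Stack=[( ( T] ptr=9 lookahead=) remaining=[) ) $]
Step 20: reduce E->T. Stack=[( ( E] ptr=9 lookahead=) remaining=[) ) $]
Step 21: shift ). Stack=[( ( E )] ptr=10 lookahead=) remaining=[) $]
Step 22: reduce F->( E ). Stack=[( F] ptr=10 lookahead=) remaining=[) $]
Step 23: reduce T->F. Stack=[( T] ptr=10 lookahead=) remaining=[) $]
Step 24: reduce E->T. Stack=[( E] ptr=10 lookahead=) remaining=[) $]
Step 25: shift ). Stack=[( E )] ptr=11 lookahead=$ remaining=[$]
Step 26: reduce F->( E ). Stack=[F] ptr=11 lookahead=$ remaining=[$]
Step 27: reduce T->F. Stack=[T] ptr=11 lookahead=$ remaining=[$]
Step 28: reduce E->T. Stack=[E] ptr=11 lookahead=$ remaining=[$]
Step 29: accept. Stack=[E] ptr=11 lookahead=$ remaining=[$]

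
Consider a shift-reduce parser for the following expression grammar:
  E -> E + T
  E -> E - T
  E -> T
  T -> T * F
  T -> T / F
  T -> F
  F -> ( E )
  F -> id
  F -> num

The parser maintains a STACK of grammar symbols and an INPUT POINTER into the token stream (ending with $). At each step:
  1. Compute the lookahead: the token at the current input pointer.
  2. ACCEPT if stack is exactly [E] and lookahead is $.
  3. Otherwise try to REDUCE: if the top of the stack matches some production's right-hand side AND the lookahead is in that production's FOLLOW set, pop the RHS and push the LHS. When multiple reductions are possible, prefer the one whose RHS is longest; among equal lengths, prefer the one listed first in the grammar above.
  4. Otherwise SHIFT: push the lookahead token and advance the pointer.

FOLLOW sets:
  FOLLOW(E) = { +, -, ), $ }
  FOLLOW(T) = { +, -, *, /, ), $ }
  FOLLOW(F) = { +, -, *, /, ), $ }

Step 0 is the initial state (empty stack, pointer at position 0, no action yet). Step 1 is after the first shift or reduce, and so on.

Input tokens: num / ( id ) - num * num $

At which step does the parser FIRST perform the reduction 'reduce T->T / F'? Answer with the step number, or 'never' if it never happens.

Answer: 12

Derivation:
Step 1: shift num. Stack=[num] ptr=1 lookahead=/ remaining=[/ ( id ) - num * num $]
Step 2: reduce F->num. Stack=[F] ptr=1 lookahead=/ remaining=[/ ( id ) - num * num $]
Step 3: reduce T->F. Stack=[T] ptr=1 lookahead=/ remaining=[/ ( id ) - num * num $]
Step 4: shift /. Stack=[T /] ptr=2 lookahead=( remaining=[( id ) - num * num $]
Step 5: shift (. Stack=[T / (] ptr=3 lookahead=id remaining=[id ) - num * num $]
Step 6: shift id. Stack=[T / ( id] ptr=4 lookahead=) remaining=[) - num * num $]
Step 7: reduce F->id. Stack=[T / ( F] ptr=4 lookahead=) remaining=[) - num * num $]
Step 8: reduce T->F. Stack=[T / ( T] ptr=4 lookahead=) remaining=[) - num * num $]
Step 9: reduce E->T. Stack=[T / ( E] ptr=4 lookahead=) remaining=[) - num * num $]
Step 10: shift ). Stack=[T / ( E )] ptr=5 lookahead=- remaining=[- num * num $]
Step 11: reduce F->( E ). Stack=[T / F] ptr=5 lookahead=- remaining=[- num * num $]
Step 12: reduce T->T / F. Stack=[T] ptr=5 lookahead=- remaining=[- num * num $]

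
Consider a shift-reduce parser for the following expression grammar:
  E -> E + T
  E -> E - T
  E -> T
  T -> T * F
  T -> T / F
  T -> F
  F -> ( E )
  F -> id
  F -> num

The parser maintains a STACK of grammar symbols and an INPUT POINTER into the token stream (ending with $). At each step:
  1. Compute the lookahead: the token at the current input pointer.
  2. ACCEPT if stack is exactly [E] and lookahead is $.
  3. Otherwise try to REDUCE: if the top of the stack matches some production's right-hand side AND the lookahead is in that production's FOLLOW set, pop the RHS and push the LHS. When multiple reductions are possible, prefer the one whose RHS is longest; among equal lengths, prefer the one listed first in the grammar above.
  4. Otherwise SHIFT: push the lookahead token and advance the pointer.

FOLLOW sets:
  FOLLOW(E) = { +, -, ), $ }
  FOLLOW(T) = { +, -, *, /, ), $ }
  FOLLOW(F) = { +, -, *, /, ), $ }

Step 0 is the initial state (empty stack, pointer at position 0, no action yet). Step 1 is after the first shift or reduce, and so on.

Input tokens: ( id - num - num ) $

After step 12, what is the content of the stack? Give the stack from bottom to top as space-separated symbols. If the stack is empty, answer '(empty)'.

Step 1: shift (. Stack=[(] ptr=1 lookahead=id remaining=[id - num - num ) $]
Step 2: shift id. Stack=[( id] ptr=2 lookahead=- remaining=[- num - num ) $]
Step 3: reduce F->id. Stack=[( F] ptr=2 lookahead=- remaining=[- num - num ) $]
Step 4: reduce T->F. Stack=[( T] ptr=2 lookahead=- remaining=[- num - num ) $]
Step 5: reduce E->T. Stack=[( E] ptr=2 lookahead=- remaining=[- num - num ) $]
Step 6: shift -. Stack=[( E -] ptr=3 lookahead=num remaining=[num - num ) $]
Step 7: shift num. Stack=[( E - num] ptr=4 lookahead=- remaining=[- num ) $]
Step 8: reduce F->num. Stack=[( E - F] ptr=4 lookahead=- remaining=[- num ) $]
Step 9: reduce T->F. Stack=[( E - T] ptr=4 lookahead=- remaining=[- num ) $]
Step 10: reduce E->E - T. Stack=[( E] ptr=4 lookahead=- remaining=[- num ) $]
Step 11: shift -. Stack=[( E -] ptr=5 lookahead=num remaining=[num ) $]
Step 12: shift num. Stack=[( E - num] ptr=6 lookahead=) remaining=[) $]

Answer: ( E - num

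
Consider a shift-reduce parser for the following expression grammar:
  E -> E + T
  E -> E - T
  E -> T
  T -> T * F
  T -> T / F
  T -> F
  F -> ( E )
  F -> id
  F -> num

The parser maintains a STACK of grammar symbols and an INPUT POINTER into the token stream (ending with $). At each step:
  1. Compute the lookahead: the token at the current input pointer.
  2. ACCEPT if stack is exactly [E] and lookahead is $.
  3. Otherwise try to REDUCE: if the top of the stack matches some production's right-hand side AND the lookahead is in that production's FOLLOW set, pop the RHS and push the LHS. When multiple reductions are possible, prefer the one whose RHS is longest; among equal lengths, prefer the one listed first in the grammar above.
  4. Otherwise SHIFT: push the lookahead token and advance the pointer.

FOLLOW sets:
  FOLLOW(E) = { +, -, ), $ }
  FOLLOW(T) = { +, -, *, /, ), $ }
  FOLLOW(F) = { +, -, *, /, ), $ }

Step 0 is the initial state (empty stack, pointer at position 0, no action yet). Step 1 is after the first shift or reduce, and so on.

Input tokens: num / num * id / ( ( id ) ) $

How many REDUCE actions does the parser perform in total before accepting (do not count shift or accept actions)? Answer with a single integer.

Answer: 15

Derivation:
Step 1: shift num. Stack=[num] ptr=1 lookahead=/ remaining=[/ num * id / ( ( id ) ) $]
Step 2: reduce F->num. Stack=[F] ptr=1 lookahead=/ remaining=[/ num * id / ( ( id ) ) $]
Step 3: reduce T->F. Stack=[T] ptr=1 lookahead=/ remaining=[/ num * id / ( ( id ) ) $]
Step 4: shift /. Stack=[T /] ptr=2 lookahead=num remaining=[num * id / ( ( id ) ) $]
Step 5: shift num. Stack=[T / num] ptr=3 lookahead=* remaining=[* id / ( ( id ) ) $]
Step 6: reduce F->num. Stack=[T / F] ptr=3 lookahead=* remaining=[* id / ( ( id ) ) $]
Step 7: reduce T->T / F. Stack=[T] ptr=3 lookahead=* remaining=[* id / ( ( id ) ) $]
Step 8: shift *. Stack=[T *] ptr=4 lookahead=id remaining=[id / ( ( id ) ) $]
Step 9: shift id. Stack=[T * id] ptr=5 lookahead=/ remaining=[/ ( ( id ) ) $]
Step 10: reduce F->id. Stack=[T * F] ptr=5 lookahead=/ remaining=[/ ( ( id ) ) $]
Step 11: reduce T->T * F. Stack=[T] ptr=5 lookahead=/ remaining=[/ ( ( id ) ) $]
Step 12: shift /. Stack=[T /] ptr=6 lookahead=( remaining=[( ( id ) ) $]
Step 13: shift (. Stack=[T / (] ptr=7 lookahead=( remaining=[( id ) ) $]
Step 14: shift (. Stack=[T / ( (] ptr=8 lookahead=id remaining=[id ) ) $]
Step 15: shift id. Stack=[T / ( ( id] ptr=9 lookahead=) remaining=[) ) $]
Step 16: reduce F->id. Stack=[T / ( ( F] ptr=9 lookahead=) remaining=[) ) $]
Step 17: reduce T->F. Stack=[T / ( ( T] ptr=9 lookahead=) remaining=[) ) $]
Step 18: reduce E->T. Stack=[T / ( ( E] ptr=9 lookahead=) remaining=[) ) $]
Step 19: shift ). Stack=[T / ( ( E )] ptr=10 lookahead=) remaining=[) $]
Step 20: reduce F->( E ). Stack=[T / ( F] ptr=10 lookahead=) remaining=[) $]
Step 21: reduce T->F. Stack=[T / ( T] ptr=10 lookahead=) remaining=[) $]
Step 22: reduce E->T. Stack=[T / ( E] ptr=10 lookahead=) remaining=[) $]
Step 23: shift ). Stack=[T / ( E )] ptr=11 lookahead=$ remaining=[$]
Step 24: reduce F->( E ). Stack=[T / F] ptr=11 lookahead=$ remaining=[$]
Step 25: reduce T->T / F. Stack=[T] ptr=11 lookahead=$ remaining=[$]
Step 26: reduce E->T. Stack=[E] ptr=11 lookahead=$ remaining=[$]
Step 27: accept. Stack=[E] ptr=11 lookahead=$ remaining=[$]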